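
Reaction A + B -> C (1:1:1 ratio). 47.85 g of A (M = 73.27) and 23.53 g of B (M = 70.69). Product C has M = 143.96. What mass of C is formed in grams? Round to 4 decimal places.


Find moles of each reactant; the smaller value is the limiting reagent in a 1:1:1 reaction, so moles_C equals moles of the limiter.
n_A = mass_A / M_A = 47.85 / 73.27 = 0.653064 mol
n_B = mass_B / M_B = 23.53 / 70.69 = 0.332862 mol
Limiting reagent: B (smaller), n_limiting = 0.332862 mol
mass_C = n_limiting * M_C = 0.332862 * 143.96
mass_C = 47.91881352 g, rounded to 4 dp:

47.9188 g


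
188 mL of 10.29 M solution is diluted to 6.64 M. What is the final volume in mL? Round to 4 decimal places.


Dilution: M1*V1 = M2*V2, solve for V2.
V2 = M1*V1 / M2
V2 = 10.29 * 188 / 6.64
V2 = 1934.52 / 6.64
V2 = 291.34337349 mL, rounded to 4 dp:

291.3434 mL


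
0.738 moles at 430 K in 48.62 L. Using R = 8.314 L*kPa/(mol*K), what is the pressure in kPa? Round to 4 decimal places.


PV = nRT, solve for P = nRT / V.
nRT = 0.738 * 8.314 * 430 = 2638.3648
P = 2638.3648 / 48.62
P = 54.26501028 kPa, rounded to 4 dp:

54.2650 kPa


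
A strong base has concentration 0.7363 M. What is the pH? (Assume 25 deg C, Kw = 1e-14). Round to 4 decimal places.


A strong base dissociates completely, so [OH-] equals the given concentration.
pOH = -log10([OH-]) = -log10(0.7363) = 0.132945
pH = 14 - pOH = 14 - 0.132945
pH = 13.867055, rounded to 4 dp:

13.8671


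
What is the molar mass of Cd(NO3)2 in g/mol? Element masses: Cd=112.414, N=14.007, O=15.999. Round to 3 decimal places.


M = sum(count * atomic_mass) over atoms.
M = 1*112.414 + 2*14.007 + 6*15.999
M = 112.414 + 28.014 + 95.994
M = 236.422 g/mol, rounded to 3 dp:

236.422 g/mol


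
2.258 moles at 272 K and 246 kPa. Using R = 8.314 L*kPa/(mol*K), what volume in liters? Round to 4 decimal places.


PV = nRT, solve for V = nRT / P.
nRT = 2.258 * 8.314 * 272 = 5106.2593
V = 5106.2593 / 246
V = 20.75715163 L, rounded to 4 dp:

20.7572 L


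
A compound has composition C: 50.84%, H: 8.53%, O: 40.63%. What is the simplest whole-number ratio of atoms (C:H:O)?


Assume 100 g of compound, divide each mass% by atomic mass to get moles, then normalize by the smallest to get a raw atom ratio.
Moles per 100 g: C: 50.84/12.011 = 4.2328, H: 8.53/1.008 = 8.4623, O: 40.63/15.999 = 2.5395
Raw ratio (divide by min = 2.5395): C: 1.667, H: 3.332, O: 1.0
Multiply by 3 to clear fractions: C: 5.0 ~= 5, H: 9.997 ~= 10, O: 3.0 ~= 3
Reduce by GCD to get the simplest whole-number ratio:

5:10:3


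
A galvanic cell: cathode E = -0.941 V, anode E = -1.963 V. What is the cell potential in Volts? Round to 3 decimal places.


Standard cell potential: E_cell = E_cathode - E_anode.
E_cell = -0.941 - (-1.963)
E_cell = 1.022 V, rounded to 3 dp:

1.022 V


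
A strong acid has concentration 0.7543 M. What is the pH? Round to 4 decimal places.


A strong acid dissociates completely, so [H+] equals the given concentration.
pH = -log10([H+]) = -log10(0.7543)
pH = 0.12245589, rounded to 4 dp:

0.1225


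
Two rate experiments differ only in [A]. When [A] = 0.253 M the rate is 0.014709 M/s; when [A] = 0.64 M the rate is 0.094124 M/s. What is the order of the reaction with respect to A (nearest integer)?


Rate is proportional to [A]^n, so rate2/rate1 = ([A]2/[A]1)^n. Take logs to solve for n.
rate2/rate1 = 0.094124 / 0.014709 = 6.3991
[A]2/[A]1 = 0.64 / 0.253 = 2.5296
n = ln(6.3991) / ln(2.5296) = 2.0
Nearest integer order:

2


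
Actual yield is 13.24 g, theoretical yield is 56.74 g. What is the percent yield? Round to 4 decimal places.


% yield = 100 * actual / theoretical
% yield = 100 * 13.24 / 56.74
% yield = 23.33450828 %, rounded to 4 dp:

23.3345 %


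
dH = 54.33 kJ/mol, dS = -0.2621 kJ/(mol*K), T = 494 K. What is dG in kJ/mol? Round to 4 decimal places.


Gibbs: dG = dH - T*dS (consistent units, dS already in kJ/(mol*K)).
T*dS = 494 * -0.2621 = -129.4774
dG = 54.33 - (-129.4774)
dG = 183.8074 kJ/mol, rounded to 4 dp:

183.8074 kJ/mol


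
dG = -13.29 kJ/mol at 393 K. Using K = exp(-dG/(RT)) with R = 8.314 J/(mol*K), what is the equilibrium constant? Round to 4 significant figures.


dG is in kJ/mol; multiply by 1000 to match R in J/(mol*K).
RT = 8.314 * 393 = 3267.402 J/mol
exponent = -dG*1000 / (RT) = -(-13.29*1000) / 3267.402 = 4.06745176
K = exp(4.06745176)
K = 58.407935, rounded to 4 significant figures:

58.41


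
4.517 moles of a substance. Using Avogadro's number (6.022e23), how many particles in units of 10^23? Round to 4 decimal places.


N = n * NA, then divide by 1e23 for the requested units.
N / 1e23 = n * 6.022
N / 1e23 = 4.517 * 6.022
N / 1e23 = 27.201374, rounded to 4 dp:

27.2014


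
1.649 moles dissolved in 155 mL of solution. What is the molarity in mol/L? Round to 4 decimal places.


Convert volume to liters: V_L = V_mL / 1000.
V_L = 155 / 1000 = 0.155 L
M = n / V_L = 1.649 / 0.155
M = 10.63870968 mol/L, rounded to 4 dp:

10.6387 mol/L


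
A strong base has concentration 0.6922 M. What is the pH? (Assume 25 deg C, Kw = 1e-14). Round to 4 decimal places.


A strong base dissociates completely, so [OH-] equals the given concentration.
pOH = -log10([OH-]) = -log10(0.6922) = 0.159768
pH = 14 - pOH = 14 - 0.159768
pH = 13.840232, rounded to 4 dp:

13.8402


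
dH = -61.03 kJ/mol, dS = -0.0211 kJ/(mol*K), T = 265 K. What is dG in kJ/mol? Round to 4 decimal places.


Gibbs: dG = dH - T*dS (consistent units, dS already in kJ/(mol*K)).
T*dS = 265 * -0.0211 = -5.5915
dG = -61.03 - (-5.5915)
dG = -55.4385 kJ/mol, rounded to 4 dp:

-55.4385 kJ/mol


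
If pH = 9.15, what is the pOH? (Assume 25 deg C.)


At 25 deg C, pH + pOH = 14.
pOH = 14 - pH = 14 - 9.15
pOH = 4.85:

4.85


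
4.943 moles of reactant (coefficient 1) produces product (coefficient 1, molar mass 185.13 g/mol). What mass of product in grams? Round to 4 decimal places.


Use the coefficient ratio to convert reactant moles to product moles, then multiply by the product's molar mass.
moles_P = moles_R * (coeff_P / coeff_R) = 4.943 * (1/1) = 4.943
mass_P = moles_P * M_P = 4.943 * 185.13
mass_P = 915.09759 g, rounded to 4 dp:

915.0976 g


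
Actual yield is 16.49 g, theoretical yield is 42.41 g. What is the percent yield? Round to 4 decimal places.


% yield = 100 * actual / theoretical
% yield = 100 * 16.49 / 42.41
% yield = 38.88233907 %, rounded to 4 dp:

38.8823 %


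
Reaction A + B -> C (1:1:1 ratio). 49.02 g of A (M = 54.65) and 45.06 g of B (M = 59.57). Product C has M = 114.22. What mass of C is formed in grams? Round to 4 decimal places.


Find moles of each reactant; the smaller value is the limiting reagent in a 1:1:1 reaction, so moles_C equals moles of the limiter.
n_A = mass_A / M_A = 49.02 / 54.65 = 0.896981 mol
n_B = mass_B / M_B = 45.06 / 59.57 = 0.756421 mol
Limiting reagent: B (smaller), n_limiting = 0.756421 mol
mass_C = n_limiting * M_C = 0.756421 * 114.22
mass_C = 86.39840662 g, rounded to 4 dp:

86.3984 g


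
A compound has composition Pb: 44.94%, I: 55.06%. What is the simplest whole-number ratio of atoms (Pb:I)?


Assume 100 g of compound, divide each mass% by atomic mass to get moles, then normalize by the smallest to get a raw atom ratio.
Moles per 100 g: Pb: 44.94/207.2 = 0.2169, I: 55.06/126.904 = 0.4339
Raw ratio (divide by min = 0.2169): Pb: 1.0, I: 2.0
Multiply by 1 to clear fractions: Pb: 1.0 ~= 1, I: 2.0 ~= 2
Reduce by GCD to get the simplest whole-number ratio:

1:2


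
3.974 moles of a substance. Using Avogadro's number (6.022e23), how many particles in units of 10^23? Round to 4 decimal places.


N = n * NA, then divide by 1e23 for the requested units.
N / 1e23 = n * 6.022
N / 1e23 = 3.974 * 6.022
N / 1e23 = 23.931428, rounded to 4 dp:

23.9314


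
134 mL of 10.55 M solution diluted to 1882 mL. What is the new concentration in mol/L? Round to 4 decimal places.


Dilution: M1*V1 = M2*V2, solve for M2.
M2 = M1*V1 / V2
M2 = 10.55 * 134 / 1882
M2 = 1413.7 / 1882
M2 = 0.75116897 mol/L, rounded to 4 dp:

0.7512 mol/L


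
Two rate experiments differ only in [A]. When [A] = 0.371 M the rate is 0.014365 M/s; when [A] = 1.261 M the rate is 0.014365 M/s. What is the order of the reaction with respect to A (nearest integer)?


Rate is proportional to [A]^n, so rate2/rate1 = ([A]2/[A]1)^n. Take logs to solve for n.
rate2/rate1 = 0.014365 / 0.014365 = 1.0
[A]2/[A]1 = 1.261 / 0.371 = 3.3989
n = ln(1.0) / ln(3.3989) = 0.0
Nearest integer order:

0


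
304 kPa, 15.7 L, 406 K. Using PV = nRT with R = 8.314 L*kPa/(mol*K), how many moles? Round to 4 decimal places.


PV = nRT, solve for n = PV / (RT).
PV = 304 * 15.7 = 4772.8
RT = 8.314 * 406 = 3375.484
n = 4772.8 / 3375.484
n = 1.41396019 mol, rounded to 4 dp:

1.4140 mol


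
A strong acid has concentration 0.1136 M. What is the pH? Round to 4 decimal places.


A strong acid dissociates completely, so [H+] equals the given concentration.
pH = -log10([H+]) = -log10(0.1136)
pH = 0.94462167, rounded to 4 dp:

0.9446


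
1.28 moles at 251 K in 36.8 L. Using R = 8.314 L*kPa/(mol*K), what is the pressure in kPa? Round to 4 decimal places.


PV = nRT, solve for P = nRT / V.
nRT = 1.28 * 8.314 * 251 = 2671.1219
P = 2671.1219 / 36.8
P = 72.58483424 kPa, rounded to 4 dp:

72.5848 kPa


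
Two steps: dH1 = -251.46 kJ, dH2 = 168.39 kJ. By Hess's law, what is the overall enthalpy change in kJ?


Hess's law: enthalpy is a state function, so add the step enthalpies.
dH_total = dH1 + dH2 = -251.46 + (168.39)
dH_total = -83.07 kJ:

-83.07 kJ


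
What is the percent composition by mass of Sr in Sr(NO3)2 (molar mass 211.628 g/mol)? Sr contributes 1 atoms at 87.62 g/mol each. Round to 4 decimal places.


pct = 100 * (n_elem * M_elem) / M_total
mass_contribution = 1 * 87.62 = 87.62 g/mol
pct = 100 * 87.62 / 211.628
pct = 41.40283894 %, rounded to 4 dp:

41.4028 %


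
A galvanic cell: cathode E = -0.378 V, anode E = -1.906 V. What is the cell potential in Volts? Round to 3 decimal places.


Standard cell potential: E_cell = E_cathode - E_anode.
E_cell = -0.378 - (-1.906)
E_cell = 1.528 V, rounded to 3 dp:

1.528 V


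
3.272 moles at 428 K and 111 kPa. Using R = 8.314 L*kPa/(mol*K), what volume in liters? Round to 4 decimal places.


PV = nRT, solve for V = nRT / P.
nRT = 3.272 * 8.314 * 428 = 11643.0586
V = 11643.0586 / 111
V = 104.89241982 L, rounded to 4 dp:

104.8924 L


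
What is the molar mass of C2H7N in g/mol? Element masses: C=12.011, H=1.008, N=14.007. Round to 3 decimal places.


M = sum(count * atomic_mass) over atoms.
M = 2*12.011 + 7*1.008 + 1*14.007
M = 24.022 + 7.056 + 14.007
M = 45.085 g/mol, rounded to 3 dp:

45.085 g/mol


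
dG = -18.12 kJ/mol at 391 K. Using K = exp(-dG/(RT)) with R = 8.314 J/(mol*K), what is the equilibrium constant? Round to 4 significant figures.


dG is in kJ/mol; multiply by 1000 to match R in J/(mol*K).
RT = 8.314 * 391 = 3250.774 J/mol
exponent = -dG*1000 / (RT) = -(-18.12*1000) / 3250.774 = 5.57405713
K = exp(5.57405713)
K = 263.50099, rounded to 4 significant figures:

263.5


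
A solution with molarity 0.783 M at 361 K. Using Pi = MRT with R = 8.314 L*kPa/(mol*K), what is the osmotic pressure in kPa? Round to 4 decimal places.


Osmotic pressure (van't Hoff): Pi = M*R*T.
RT = 8.314 * 361 = 3001.354
Pi = 0.783 * 3001.354
Pi = 2350.060182 kPa, rounded to 4 dp:

2350.0602 kPa


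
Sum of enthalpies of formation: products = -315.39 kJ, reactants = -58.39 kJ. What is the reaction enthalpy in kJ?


dH_rxn = sum(dH_f products) - sum(dH_f reactants)
dH_rxn = -315.39 - (-58.39)
dH_rxn = -257.0 kJ:

-257.00 kJ


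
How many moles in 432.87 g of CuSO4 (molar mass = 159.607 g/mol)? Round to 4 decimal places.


n = mass / M
n = 432.87 / 159.607
n = 2.71209909 mol, rounded to 4 dp:

2.7121 mol


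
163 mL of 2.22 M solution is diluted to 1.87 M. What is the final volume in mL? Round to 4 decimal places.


Dilution: M1*V1 = M2*V2, solve for V2.
V2 = M1*V1 / M2
V2 = 2.22 * 163 / 1.87
V2 = 361.86 / 1.87
V2 = 193.50802139 mL, rounded to 4 dp:

193.5080 mL


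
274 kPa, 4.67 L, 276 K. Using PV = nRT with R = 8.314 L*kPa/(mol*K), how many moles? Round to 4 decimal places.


PV = nRT, solve for n = PV / (RT).
PV = 274 * 4.67 = 1279.58
RT = 8.314 * 276 = 2294.664
n = 1279.58 / 2294.664
n = 0.55763284 mol, rounded to 4 dp:

0.5576 mol


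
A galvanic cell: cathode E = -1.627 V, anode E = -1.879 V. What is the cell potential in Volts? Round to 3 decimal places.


Standard cell potential: E_cell = E_cathode - E_anode.
E_cell = -1.627 - (-1.879)
E_cell = 0.252 V, rounded to 3 dp:

0.252 V


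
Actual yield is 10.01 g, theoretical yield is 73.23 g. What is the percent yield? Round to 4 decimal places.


% yield = 100 * actual / theoretical
% yield = 100 * 10.01 / 73.23
% yield = 13.66926123 %, rounded to 4 dp:

13.6693 %


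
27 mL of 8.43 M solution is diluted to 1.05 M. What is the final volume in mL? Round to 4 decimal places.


Dilution: M1*V1 = M2*V2, solve for V2.
V2 = M1*V1 / M2
V2 = 8.43 * 27 / 1.05
V2 = 227.61 / 1.05
V2 = 216.77142857 mL, rounded to 4 dp:

216.7714 mL


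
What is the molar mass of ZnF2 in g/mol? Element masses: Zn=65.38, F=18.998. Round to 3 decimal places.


M = sum(count * atomic_mass) over atoms.
M = 1*65.38 + 2*18.998
M = 65.38 + 37.996
M = 103.376 g/mol, rounded to 3 dp:

103.376 g/mol


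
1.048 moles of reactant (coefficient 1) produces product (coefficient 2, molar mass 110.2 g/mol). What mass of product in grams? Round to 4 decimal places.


Use the coefficient ratio to convert reactant moles to product moles, then multiply by the product's molar mass.
moles_P = moles_R * (coeff_P / coeff_R) = 1.048 * (2/1) = 2.096
mass_P = moles_P * M_P = 2.096 * 110.2
mass_P = 230.9792 g, rounded to 4 dp:

230.9792 g


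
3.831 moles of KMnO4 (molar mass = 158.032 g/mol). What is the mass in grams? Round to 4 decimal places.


mass = n * M
mass = 3.831 * 158.032
mass = 605.420592 g, rounded to 4 dp:

605.4206 g


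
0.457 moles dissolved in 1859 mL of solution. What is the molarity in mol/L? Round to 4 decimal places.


Convert volume to liters: V_L = V_mL / 1000.
V_L = 1859 / 1000 = 1.859 L
M = n / V_L = 0.457 / 1.859
M = 0.24583109 mol/L, rounded to 4 dp:

0.2458 mol/L


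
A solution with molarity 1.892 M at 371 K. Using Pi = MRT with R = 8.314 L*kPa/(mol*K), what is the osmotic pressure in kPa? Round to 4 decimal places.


Osmotic pressure (van't Hoff): Pi = M*R*T.
RT = 8.314 * 371 = 3084.494
Pi = 1.892 * 3084.494
Pi = 5835.862648 kPa, rounded to 4 dp:

5835.8626 kPa


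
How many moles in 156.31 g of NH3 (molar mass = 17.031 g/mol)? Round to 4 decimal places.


n = mass / M
n = 156.31 / 17.031
n = 9.17796958 mol, rounded to 4 dp:

9.1780 mol


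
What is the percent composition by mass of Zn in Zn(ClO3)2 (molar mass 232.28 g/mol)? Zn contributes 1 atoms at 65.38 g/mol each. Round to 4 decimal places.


pct = 100 * (n_elem * M_elem) / M_total
mass_contribution = 1 * 65.38 = 65.38 g/mol
pct = 100 * 65.38 / 232.28
pct = 28.14706389 %, rounded to 4 dp:

28.1471 %


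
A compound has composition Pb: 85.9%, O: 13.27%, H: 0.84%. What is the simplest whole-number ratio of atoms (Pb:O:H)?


Assume 100 g of compound, divide each mass% by atomic mass to get moles, then normalize by the smallest to get a raw atom ratio.
Moles per 100 g: Pb: 85.9/207.2 = 0.4146, O: 13.27/15.999 = 0.8294, H: 0.84/1.008 = 0.8333
Raw ratio (divide by min = 0.4146): Pb: 1.0, O: 2.001, H: 2.01
Multiply by 1 to clear fractions: Pb: 1.0 ~= 1, O: 2.001 ~= 2, H: 2.01 ~= 2
Reduce by GCD to get the simplest whole-number ratio:

1:2:2


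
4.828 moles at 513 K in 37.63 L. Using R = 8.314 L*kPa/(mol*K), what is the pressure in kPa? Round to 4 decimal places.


PV = nRT, solve for P = nRT / V.
nRT = 4.828 * 8.314 * 513 = 20591.8159
P = 20591.8159 / 37.63
P = 547.21806803 kPa, rounded to 4 dp:

547.2181 kPa


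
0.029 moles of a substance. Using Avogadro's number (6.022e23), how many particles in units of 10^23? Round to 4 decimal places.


N = n * NA, then divide by 1e23 for the requested units.
N / 1e23 = n * 6.022
N / 1e23 = 0.029 * 6.022
N / 1e23 = 0.174638, rounded to 4 dp:

0.1746


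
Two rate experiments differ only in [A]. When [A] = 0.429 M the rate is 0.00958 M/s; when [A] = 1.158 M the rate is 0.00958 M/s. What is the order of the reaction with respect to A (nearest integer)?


Rate is proportional to [A]^n, so rate2/rate1 = ([A]2/[A]1)^n. Take logs to solve for n.
rate2/rate1 = 0.00958 / 0.00958 = 1.0
[A]2/[A]1 = 1.158 / 0.429 = 2.6993
n = ln(1.0) / ln(2.6993) = 0.0
Nearest integer order:

0


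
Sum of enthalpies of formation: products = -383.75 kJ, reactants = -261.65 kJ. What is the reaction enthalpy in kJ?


dH_rxn = sum(dH_f products) - sum(dH_f reactants)
dH_rxn = -383.75 - (-261.65)
dH_rxn = -122.1 kJ:

-122.10 kJ


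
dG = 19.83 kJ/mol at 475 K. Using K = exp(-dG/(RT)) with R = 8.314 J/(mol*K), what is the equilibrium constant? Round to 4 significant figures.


dG is in kJ/mol; multiply by 1000 to match R in J/(mol*K).
RT = 8.314 * 475 = 3949.15 J/mol
exponent = -dG*1000 / (RT) = -(19.83*1000) / 3949.15 = -5.0213337
K = exp(-5.0213337)
K = 0.0065957241, rounded to 4 significant figures:

0.006596


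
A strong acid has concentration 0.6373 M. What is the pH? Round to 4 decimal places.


A strong acid dissociates completely, so [H+] equals the given concentration.
pH = -log10([H+]) = -log10(0.6373)
pH = 0.19565608, rounded to 4 dp:

0.1957


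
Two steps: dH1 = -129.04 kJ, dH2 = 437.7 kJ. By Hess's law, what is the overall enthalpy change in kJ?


Hess's law: enthalpy is a state function, so add the step enthalpies.
dH_total = dH1 + dH2 = -129.04 + (437.7)
dH_total = 308.66 kJ:

308.66 kJ


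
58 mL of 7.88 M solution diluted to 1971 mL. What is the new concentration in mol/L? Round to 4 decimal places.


Dilution: M1*V1 = M2*V2, solve for M2.
M2 = M1*V1 / V2
M2 = 7.88 * 58 / 1971
M2 = 457.04 / 1971
M2 = 0.23188229 mol/L, rounded to 4 dp:

0.2319 mol/L


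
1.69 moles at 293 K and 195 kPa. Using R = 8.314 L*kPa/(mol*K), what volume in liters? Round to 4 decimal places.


PV = nRT, solve for V = nRT / P.
nRT = 1.69 * 8.314 * 293 = 4116.8434
V = 4116.8434 / 195
V = 21.11201744 L, rounded to 4 dp:

21.1120 L


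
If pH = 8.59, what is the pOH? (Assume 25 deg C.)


At 25 deg C, pH + pOH = 14.
pOH = 14 - pH = 14 - 8.59
pOH = 5.41:

5.41


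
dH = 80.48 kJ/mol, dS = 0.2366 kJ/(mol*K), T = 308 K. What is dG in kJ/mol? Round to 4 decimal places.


Gibbs: dG = dH - T*dS (consistent units, dS already in kJ/(mol*K)).
T*dS = 308 * 0.2366 = 72.8728
dG = 80.48 - (72.8728)
dG = 7.6072 kJ/mol, rounded to 4 dp:

7.6072 kJ/mol


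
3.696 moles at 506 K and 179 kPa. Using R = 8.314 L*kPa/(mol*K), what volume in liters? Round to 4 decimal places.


PV = nRT, solve for V = nRT / P.
nRT = 3.696 * 8.314 * 506 = 15548.6433
V = 15548.6433 / 179
V = 86.86392905 L, rounded to 4 dp:

86.8639 L


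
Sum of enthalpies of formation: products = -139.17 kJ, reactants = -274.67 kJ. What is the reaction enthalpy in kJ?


dH_rxn = sum(dH_f products) - sum(dH_f reactants)
dH_rxn = -139.17 - (-274.67)
dH_rxn = 135.5 kJ:

135.50 kJ


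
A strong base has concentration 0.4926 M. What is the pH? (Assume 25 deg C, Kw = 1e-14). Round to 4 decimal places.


A strong base dissociates completely, so [OH-] equals the given concentration.
pOH = -log10([OH-]) = -log10(0.4926) = 0.307506
pH = 14 - pOH = 14 - 0.307506
pH = 13.692494, rounded to 4 dp:

13.6925


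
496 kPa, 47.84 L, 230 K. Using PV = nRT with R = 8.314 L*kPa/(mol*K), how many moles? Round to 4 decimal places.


PV = nRT, solve for n = PV / (RT).
PV = 496 * 47.84 = 23728.64
RT = 8.314 * 230 = 1912.22
n = 23728.64 / 1912.22
n = 12.40894876 mol, rounded to 4 dp:

12.4089 mol


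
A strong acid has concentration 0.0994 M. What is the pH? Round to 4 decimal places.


A strong acid dissociates completely, so [H+] equals the given concentration.
pH = -log10([H+]) = -log10(0.0994)
pH = 1.00261362, rounded to 4 dp:

1.0026


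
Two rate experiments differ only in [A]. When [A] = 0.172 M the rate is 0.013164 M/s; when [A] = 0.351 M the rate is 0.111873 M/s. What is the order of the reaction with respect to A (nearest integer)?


Rate is proportional to [A]^n, so rate2/rate1 = ([A]2/[A]1)^n. Take logs to solve for n.
rate2/rate1 = 0.111873 / 0.013164 = 8.4984
[A]2/[A]1 = 0.351 / 0.172 = 2.0407
n = ln(8.4984) / ln(2.0407) = 3.0
Nearest integer order:

3


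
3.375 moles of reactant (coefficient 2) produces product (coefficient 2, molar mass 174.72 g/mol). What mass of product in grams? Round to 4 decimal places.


Use the coefficient ratio to convert reactant moles to product moles, then multiply by the product's molar mass.
moles_P = moles_R * (coeff_P / coeff_R) = 3.375 * (2/2) = 3.375
mass_P = moles_P * M_P = 3.375 * 174.72
mass_P = 589.68 g, rounded to 4 dp:

589.6800 g


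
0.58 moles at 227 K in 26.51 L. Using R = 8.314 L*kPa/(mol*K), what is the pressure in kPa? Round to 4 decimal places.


PV = nRT, solve for P = nRT / V.
nRT = 0.58 * 8.314 * 227 = 1094.6212
P = 1094.6212 / 26.51
P = 41.29087891 kPa, rounded to 4 dp:

41.2909 kPa


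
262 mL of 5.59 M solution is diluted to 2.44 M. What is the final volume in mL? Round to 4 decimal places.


Dilution: M1*V1 = M2*V2, solve for V2.
V2 = M1*V1 / M2
V2 = 5.59 * 262 / 2.44
V2 = 1464.58 / 2.44
V2 = 600.23770492 mL, rounded to 4 dp:

600.2377 mL


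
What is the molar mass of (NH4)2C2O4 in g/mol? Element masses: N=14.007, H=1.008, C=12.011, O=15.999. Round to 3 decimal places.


M = sum(count * atomic_mass) over atoms.
M = 2*14.007 + 8*1.008 + 2*12.011 + 4*15.999
M = 28.014 + 8.064 + 24.022 + 63.996
M = 124.096 g/mol, rounded to 3 dp:

124.096 g/mol


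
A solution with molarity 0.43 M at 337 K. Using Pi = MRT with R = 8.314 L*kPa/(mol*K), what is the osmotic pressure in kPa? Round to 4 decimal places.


Osmotic pressure (van't Hoff): Pi = M*R*T.
RT = 8.314 * 337 = 2801.818
Pi = 0.43 * 2801.818
Pi = 1204.78174 kPa, rounded to 4 dp:

1204.7817 kPa


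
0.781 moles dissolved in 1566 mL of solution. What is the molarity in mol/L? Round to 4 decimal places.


Convert volume to liters: V_L = V_mL / 1000.
V_L = 1566 / 1000 = 1.566 L
M = n / V_L = 0.781 / 1.566
M = 0.49872286 mol/L, rounded to 4 dp:

0.4987 mol/L


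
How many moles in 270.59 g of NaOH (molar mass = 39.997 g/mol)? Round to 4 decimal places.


n = mass / M
n = 270.59 / 39.997
n = 6.76525739 mol, rounded to 4 dp:

6.7653 mol


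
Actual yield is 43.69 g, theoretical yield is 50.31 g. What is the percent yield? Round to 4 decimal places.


% yield = 100 * actual / theoretical
% yield = 100 * 43.69 / 50.31
% yield = 86.84158219 %, rounded to 4 dp:

86.8416 %


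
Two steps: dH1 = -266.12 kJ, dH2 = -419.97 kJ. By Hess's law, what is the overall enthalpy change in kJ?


Hess's law: enthalpy is a state function, so add the step enthalpies.
dH_total = dH1 + dH2 = -266.12 + (-419.97)
dH_total = -686.09 kJ:

-686.09 kJ


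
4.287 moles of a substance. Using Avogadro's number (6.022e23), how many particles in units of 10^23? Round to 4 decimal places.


N = n * NA, then divide by 1e23 for the requested units.
N / 1e23 = n * 6.022
N / 1e23 = 4.287 * 6.022
N / 1e23 = 25.816314, rounded to 4 dp:

25.8163


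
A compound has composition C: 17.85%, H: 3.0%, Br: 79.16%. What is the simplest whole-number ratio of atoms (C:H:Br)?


Assume 100 g of compound, divide each mass% by atomic mass to get moles, then normalize by the smallest to get a raw atom ratio.
Moles per 100 g: C: 17.85/12.011 = 1.4861, H: 3.0/1.008 = 2.9762, Br: 79.16/79.904 = 0.9907
Raw ratio (divide by min = 0.9907): C: 1.5, H: 3.004, Br: 1.0
Multiply by 2 to clear fractions: C: 3.0 ~= 3, H: 6.008 ~= 6, Br: 2.0 ~= 2
Reduce by GCD to get the simplest whole-number ratio:

3:6:2


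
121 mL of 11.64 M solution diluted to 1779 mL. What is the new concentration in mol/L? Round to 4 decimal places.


Dilution: M1*V1 = M2*V2, solve for M2.
M2 = M1*V1 / V2
M2 = 11.64 * 121 / 1779
M2 = 1408.44 / 1779
M2 = 0.7917032 mol/L, rounded to 4 dp:

0.7917 mol/L


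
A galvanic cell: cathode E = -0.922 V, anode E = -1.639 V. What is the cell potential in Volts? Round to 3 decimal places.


Standard cell potential: E_cell = E_cathode - E_anode.
E_cell = -0.922 - (-1.639)
E_cell = 0.717 V, rounded to 3 dp:

0.717 V


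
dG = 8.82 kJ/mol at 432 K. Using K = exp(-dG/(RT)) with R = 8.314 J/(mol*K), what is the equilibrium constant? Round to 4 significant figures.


dG is in kJ/mol; multiply by 1000 to match R in J/(mol*K).
RT = 8.314 * 432 = 3591.648 J/mol
exponent = -dG*1000 / (RT) = -(8.82*1000) / 3591.648 = -2.45569722
K = exp(-2.45569722)
K = 0.085803351, rounded to 4 significant figures:

0.08580


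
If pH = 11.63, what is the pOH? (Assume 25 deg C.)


At 25 deg C, pH + pOH = 14.
pOH = 14 - pH = 14 - 11.63
pOH = 2.37:

2.37


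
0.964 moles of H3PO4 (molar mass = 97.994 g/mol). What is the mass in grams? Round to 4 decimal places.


mass = n * M
mass = 0.964 * 97.994
mass = 94.466216 g, rounded to 4 dp:

94.4662 g


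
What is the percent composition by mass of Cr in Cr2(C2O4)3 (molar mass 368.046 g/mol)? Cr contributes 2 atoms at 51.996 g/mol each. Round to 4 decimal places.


pct = 100 * (n_elem * M_elem) / M_total
mass_contribution = 2 * 51.996 = 103.992 g/mol
pct = 100 * 103.992 / 368.046
pct = 28.25516376 %, rounded to 4 dp:

28.2552 %


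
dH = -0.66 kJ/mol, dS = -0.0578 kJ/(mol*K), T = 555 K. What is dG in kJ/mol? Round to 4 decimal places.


Gibbs: dG = dH - T*dS (consistent units, dS already in kJ/(mol*K)).
T*dS = 555 * -0.0578 = -32.079
dG = -0.66 - (-32.079)
dG = 31.419 kJ/mol, rounded to 4 dp:

31.4190 kJ/mol


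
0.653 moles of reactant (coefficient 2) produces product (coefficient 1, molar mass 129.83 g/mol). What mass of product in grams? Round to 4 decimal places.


Use the coefficient ratio to convert reactant moles to product moles, then multiply by the product's molar mass.
moles_P = moles_R * (coeff_P / coeff_R) = 0.653 * (1/2) = 0.3265
mass_P = moles_P * M_P = 0.3265 * 129.83
mass_P = 42.389495 g, rounded to 4 dp:

42.3895 g


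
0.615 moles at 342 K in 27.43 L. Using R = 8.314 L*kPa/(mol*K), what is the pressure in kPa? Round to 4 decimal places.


PV = nRT, solve for P = nRT / V.
nRT = 0.615 * 8.314 * 342 = 1748.6836
P = 1748.6836 / 27.43
P = 63.75076923 kPa, rounded to 4 dp:

63.7508 kPa


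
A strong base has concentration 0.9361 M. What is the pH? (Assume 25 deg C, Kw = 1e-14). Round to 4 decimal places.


A strong base dissociates completely, so [OH-] equals the given concentration.
pOH = -log10([OH-]) = -log10(0.9361) = 0.028678
pH = 14 - pOH = 14 - 0.028678
pH = 13.971322, rounded to 4 dp:

13.9713


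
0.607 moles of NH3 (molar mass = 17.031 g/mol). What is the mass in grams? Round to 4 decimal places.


mass = n * M
mass = 0.607 * 17.031
mass = 10.337817 g, rounded to 4 dp:

10.3378 g


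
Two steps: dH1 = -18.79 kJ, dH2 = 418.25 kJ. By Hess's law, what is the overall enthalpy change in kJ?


Hess's law: enthalpy is a state function, so add the step enthalpies.
dH_total = dH1 + dH2 = -18.79 + (418.25)
dH_total = 399.46 kJ:

399.46 kJ


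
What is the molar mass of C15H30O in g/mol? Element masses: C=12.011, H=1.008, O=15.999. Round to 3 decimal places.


M = sum(count * atomic_mass) over atoms.
M = 15*12.011 + 30*1.008 + 1*15.999
M = 180.165 + 30.24 + 15.999
M = 226.404 g/mol, rounded to 3 dp:

226.404 g/mol


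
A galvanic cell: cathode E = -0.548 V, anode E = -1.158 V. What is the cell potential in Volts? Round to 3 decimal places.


Standard cell potential: E_cell = E_cathode - E_anode.
E_cell = -0.548 - (-1.158)
E_cell = 0.61 V, rounded to 3 dp:

0.610 V


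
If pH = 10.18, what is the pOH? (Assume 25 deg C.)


At 25 deg C, pH + pOH = 14.
pOH = 14 - pH = 14 - 10.18
pOH = 3.82:

3.82


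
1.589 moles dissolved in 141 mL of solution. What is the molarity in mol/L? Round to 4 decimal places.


Convert volume to liters: V_L = V_mL / 1000.
V_L = 141 / 1000 = 0.141 L
M = n / V_L = 1.589 / 0.141
M = 11.26950355 mol/L, rounded to 4 dp:

11.2695 mol/L


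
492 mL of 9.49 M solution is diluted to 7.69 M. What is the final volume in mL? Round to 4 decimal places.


Dilution: M1*V1 = M2*V2, solve for V2.
V2 = M1*V1 / M2
V2 = 9.49 * 492 / 7.69
V2 = 4669.08 / 7.69
V2 = 607.16254876 mL, rounded to 4 dp:

607.1625 mL


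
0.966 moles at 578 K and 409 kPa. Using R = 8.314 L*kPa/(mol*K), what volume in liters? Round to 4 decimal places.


PV = nRT, solve for V = nRT / P.
nRT = 0.966 * 8.314 * 578 = 4642.1053
V = 4642.1053 / 409
V = 11.34989071 L, rounded to 4 dp:

11.3499 L


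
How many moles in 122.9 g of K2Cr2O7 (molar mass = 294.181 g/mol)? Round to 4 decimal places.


n = mass / M
n = 122.9 / 294.181
n = 0.41777001 mol, rounded to 4 dp:

0.4178 mol


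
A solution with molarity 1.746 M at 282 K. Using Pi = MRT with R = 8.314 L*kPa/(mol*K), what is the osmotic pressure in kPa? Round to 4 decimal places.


Osmotic pressure (van't Hoff): Pi = M*R*T.
RT = 8.314 * 282 = 2344.548
Pi = 1.746 * 2344.548
Pi = 4093.580808 kPa, rounded to 4 dp:

4093.5808 kPa


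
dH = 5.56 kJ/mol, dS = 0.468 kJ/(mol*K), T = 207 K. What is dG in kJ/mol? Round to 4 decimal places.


Gibbs: dG = dH - T*dS (consistent units, dS already in kJ/(mol*K)).
T*dS = 207 * 0.468 = 96.876
dG = 5.56 - (96.876)
dG = -91.316 kJ/mol, rounded to 4 dp:

-91.3160 kJ/mol


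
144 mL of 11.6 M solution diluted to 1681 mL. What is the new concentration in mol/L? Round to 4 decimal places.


Dilution: M1*V1 = M2*V2, solve for M2.
M2 = M1*V1 / V2
M2 = 11.6 * 144 / 1681
M2 = 1670.4 / 1681
M2 = 0.99369423 mol/L, rounded to 4 dp:

0.9937 mol/L


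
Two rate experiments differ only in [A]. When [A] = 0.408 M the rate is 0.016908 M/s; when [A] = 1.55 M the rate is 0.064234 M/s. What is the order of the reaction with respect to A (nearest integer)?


Rate is proportional to [A]^n, so rate2/rate1 = ([A]2/[A]1)^n. Take logs to solve for n.
rate2/rate1 = 0.064234 / 0.016908 = 3.799
[A]2/[A]1 = 1.55 / 0.408 = 3.799
n = ln(3.799) / ln(3.799) = 1.0
Nearest integer order:

1


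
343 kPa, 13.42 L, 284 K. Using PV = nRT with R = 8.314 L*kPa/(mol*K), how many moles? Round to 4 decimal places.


PV = nRT, solve for n = PV / (RT).
PV = 343 * 13.42 = 4603.06
RT = 8.314 * 284 = 2361.176
n = 4603.06 / 2361.176
n = 1.94947772 mol, rounded to 4 dp:

1.9495 mol


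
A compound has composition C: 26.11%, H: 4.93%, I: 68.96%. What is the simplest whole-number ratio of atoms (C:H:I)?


Assume 100 g of compound, divide each mass% by atomic mass to get moles, then normalize by the smallest to get a raw atom ratio.
Moles per 100 g: C: 26.11/12.011 = 2.1738, H: 4.93/1.008 = 4.8909, I: 68.96/126.904 = 0.5434
Raw ratio (divide by min = 0.5434): C: 4.0, H: 9.0, I: 1.0
Multiply by 1 to clear fractions: C: 4.0 ~= 4, H: 9.0 ~= 9, I: 1.0 ~= 1
Reduce by GCD to get the simplest whole-number ratio:

4:9:1


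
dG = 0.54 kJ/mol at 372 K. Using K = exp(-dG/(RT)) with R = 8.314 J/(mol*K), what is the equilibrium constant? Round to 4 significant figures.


dG is in kJ/mol; multiply by 1000 to match R in J/(mol*K).
RT = 8.314 * 372 = 3092.808 J/mol
exponent = -dG*1000 / (RT) = -(0.54*1000) / 3092.808 = -0.17459862
K = exp(-0.17459862)
K = 0.83979403, rounded to 4 significant figures:

0.8398


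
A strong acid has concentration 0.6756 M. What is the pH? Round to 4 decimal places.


A strong acid dissociates completely, so [H+] equals the given concentration.
pH = -log10([H+]) = -log10(0.6756)
pH = 0.17031036, rounded to 4 dp:

0.1703


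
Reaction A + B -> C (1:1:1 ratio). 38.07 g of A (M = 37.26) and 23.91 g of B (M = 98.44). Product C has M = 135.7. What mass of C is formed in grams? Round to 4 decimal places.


Find moles of each reactant; the smaller value is the limiting reagent in a 1:1:1 reaction, so moles_C equals moles of the limiter.
n_A = mass_A / M_A = 38.07 / 37.26 = 1.021739 mol
n_B = mass_B / M_B = 23.91 / 98.44 = 0.242889 mol
Limiting reagent: B (smaller), n_limiting = 0.242889 mol
mass_C = n_limiting * M_C = 0.242889 * 135.7
mass_C = 32.9600373 g, rounded to 4 dp:

32.9600 g


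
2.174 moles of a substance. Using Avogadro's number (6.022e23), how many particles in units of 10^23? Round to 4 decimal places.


N = n * NA, then divide by 1e23 for the requested units.
N / 1e23 = n * 6.022
N / 1e23 = 2.174 * 6.022
N / 1e23 = 13.091828, rounded to 4 dp:

13.0918


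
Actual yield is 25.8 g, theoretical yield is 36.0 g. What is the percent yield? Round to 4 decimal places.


% yield = 100 * actual / theoretical
% yield = 100 * 25.8 / 36.0
% yield = 71.66666667 %, rounded to 4 dp:

71.6667 %


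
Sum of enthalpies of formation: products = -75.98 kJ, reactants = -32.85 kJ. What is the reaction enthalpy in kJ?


dH_rxn = sum(dH_f products) - sum(dH_f reactants)
dH_rxn = -75.98 - (-32.85)
dH_rxn = -43.13 kJ:

-43.13 kJ


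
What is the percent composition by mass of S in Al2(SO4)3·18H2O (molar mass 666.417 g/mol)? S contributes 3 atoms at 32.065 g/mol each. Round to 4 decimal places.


pct = 100 * (n_elem * M_elem) / M_total
mass_contribution = 3 * 32.065 = 96.195 g/mol
pct = 100 * 96.195 / 666.417
pct = 14.43465578 %, rounded to 4 dp:

14.4347 %


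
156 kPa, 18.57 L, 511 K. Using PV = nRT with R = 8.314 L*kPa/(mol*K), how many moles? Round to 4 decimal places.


PV = nRT, solve for n = PV / (RT).
PV = 156 * 18.57 = 2896.92
RT = 8.314 * 511 = 4248.454
n = 2896.92 / 4248.454
n = 0.68187628 mol, rounded to 4 dp:

0.6819 mol


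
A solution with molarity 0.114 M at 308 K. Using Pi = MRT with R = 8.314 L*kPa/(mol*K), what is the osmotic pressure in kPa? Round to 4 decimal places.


Osmotic pressure (van't Hoff): Pi = M*R*T.
RT = 8.314 * 308 = 2560.712
Pi = 0.114 * 2560.712
Pi = 291.921168 kPa, rounded to 4 dp:

291.9212 kPa


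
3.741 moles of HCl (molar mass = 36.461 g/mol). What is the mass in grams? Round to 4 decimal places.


mass = n * M
mass = 3.741 * 36.461
mass = 136.400601 g, rounded to 4 dp:

136.4006 g


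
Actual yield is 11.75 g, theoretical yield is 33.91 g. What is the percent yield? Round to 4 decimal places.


% yield = 100 * actual / theoretical
% yield = 100 * 11.75 / 33.91
% yield = 34.65054556 %, rounded to 4 dp:

34.6505 %


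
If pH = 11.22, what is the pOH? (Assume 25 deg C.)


At 25 deg C, pH + pOH = 14.
pOH = 14 - pH = 14 - 11.22
pOH = 2.78:

2.78


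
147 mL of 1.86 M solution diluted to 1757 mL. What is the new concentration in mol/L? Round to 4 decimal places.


Dilution: M1*V1 = M2*V2, solve for M2.
M2 = M1*V1 / V2
M2 = 1.86 * 147 / 1757
M2 = 273.42 / 1757
M2 = 0.15561753 mol/L, rounded to 4 dp:

0.1556 mol/L


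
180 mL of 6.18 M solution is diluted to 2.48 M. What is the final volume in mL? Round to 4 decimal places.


Dilution: M1*V1 = M2*V2, solve for V2.
V2 = M1*V1 / M2
V2 = 6.18 * 180 / 2.48
V2 = 1112.4 / 2.48
V2 = 448.5483871 mL, rounded to 4 dp:

448.5484 mL


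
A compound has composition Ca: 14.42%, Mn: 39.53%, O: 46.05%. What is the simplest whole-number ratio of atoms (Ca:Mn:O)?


Assume 100 g of compound, divide each mass% by atomic mass to get moles, then normalize by the smallest to get a raw atom ratio.
Moles per 100 g: Ca: 14.42/40.078 = 0.3598, Mn: 39.53/54.938 = 0.7195, O: 46.05/15.999 = 2.8783
Raw ratio (divide by min = 0.3598): Ca: 1.0, Mn: 2.0, O: 8.0
Multiply by 1 to clear fractions: Ca: 1.0 ~= 1, Mn: 2.0 ~= 2, O: 8.0 ~= 8
Reduce by GCD to get the simplest whole-number ratio:

1:2:8


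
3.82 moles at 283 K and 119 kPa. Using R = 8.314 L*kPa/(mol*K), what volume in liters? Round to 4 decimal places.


PV = nRT, solve for V = nRT / P.
nRT = 3.82 * 8.314 * 283 = 8987.9328
V = 8987.9328 / 119
V = 75.52884706 L, rounded to 4 dp:

75.5288 L


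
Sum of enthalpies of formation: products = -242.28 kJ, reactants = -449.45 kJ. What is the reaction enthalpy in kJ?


dH_rxn = sum(dH_f products) - sum(dH_f reactants)
dH_rxn = -242.28 - (-449.45)
dH_rxn = 207.17 kJ:

207.17 kJ


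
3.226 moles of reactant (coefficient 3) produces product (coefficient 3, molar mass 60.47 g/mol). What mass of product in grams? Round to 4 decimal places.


Use the coefficient ratio to convert reactant moles to product moles, then multiply by the product's molar mass.
moles_P = moles_R * (coeff_P / coeff_R) = 3.226 * (3/3) = 3.226
mass_P = moles_P * M_P = 3.226 * 60.47
mass_P = 195.07622 g, rounded to 4 dp:

195.0762 g


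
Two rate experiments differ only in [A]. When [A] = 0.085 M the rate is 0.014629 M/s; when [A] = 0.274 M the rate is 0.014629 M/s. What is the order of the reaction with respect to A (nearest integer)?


Rate is proportional to [A]^n, so rate2/rate1 = ([A]2/[A]1)^n. Take logs to solve for n.
rate2/rate1 = 0.014629 / 0.014629 = 1.0
[A]2/[A]1 = 0.274 / 0.085 = 3.2235
n = ln(1.0) / ln(3.2235) = 0.0
Nearest integer order:

0


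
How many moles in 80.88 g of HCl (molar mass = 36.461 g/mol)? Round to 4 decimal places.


n = mass / M
n = 80.88 / 36.461
n = 2.21826061 mol, rounded to 4 dp:

2.2183 mol


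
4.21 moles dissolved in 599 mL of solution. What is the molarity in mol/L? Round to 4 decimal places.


Convert volume to liters: V_L = V_mL / 1000.
V_L = 599 / 1000 = 0.599 L
M = n / V_L = 4.21 / 0.599
M = 7.02838063 mol/L, rounded to 4 dp:

7.0284 mol/L


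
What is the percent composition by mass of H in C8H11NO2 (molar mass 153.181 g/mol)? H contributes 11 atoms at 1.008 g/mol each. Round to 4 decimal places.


pct = 100 * (n_elem * M_elem) / M_total
mass_contribution = 11 * 1.008 = 11.088 g/mol
pct = 100 * 11.088 / 153.181
pct = 7.23849564 %, rounded to 4 dp:

7.2385 %


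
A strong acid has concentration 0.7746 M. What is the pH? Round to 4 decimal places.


A strong acid dissociates completely, so [H+] equals the given concentration.
pH = -log10([H+]) = -log10(0.7746)
pH = 0.11092251, rounded to 4 dp:

0.1109


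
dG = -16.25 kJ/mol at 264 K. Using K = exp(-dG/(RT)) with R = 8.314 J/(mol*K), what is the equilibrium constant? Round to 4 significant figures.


dG is in kJ/mol; multiply by 1000 to match R in J/(mol*K).
RT = 8.314 * 264 = 2194.896 J/mol
exponent = -dG*1000 / (RT) = -(-16.25*1000) / 2194.896 = 7.40353985
K = exp(7.40353985)
K = 1641.7858, rounded to 4 significant figures:

1642


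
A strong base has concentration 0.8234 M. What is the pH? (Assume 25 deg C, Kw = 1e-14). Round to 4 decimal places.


A strong base dissociates completely, so [OH-] equals the given concentration.
pOH = -log10([OH-]) = -log10(0.8234) = 0.084389
pH = 14 - pOH = 14 - 0.084389
pH = 13.915611, rounded to 4 dp:

13.9156


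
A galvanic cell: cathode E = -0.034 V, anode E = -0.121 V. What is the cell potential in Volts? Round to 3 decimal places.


Standard cell potential: E_cell = E_cathode - E_anode.
E_cell = -0.034 - (-0.121)
E_cell = 0.087 V, rounded to 3 dp:

0.087 V


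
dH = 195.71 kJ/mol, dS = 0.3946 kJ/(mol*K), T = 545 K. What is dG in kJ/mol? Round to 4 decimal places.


Gibbs: dG = dH - T*dS (consistent units, dS already in kJ/(mol*K)).
T*dS = 545 * 0.3946 = 215.057
dG = 195.71 - (215.057)
dG = -19.347 kJ/mol, rounded to 4 dp:

-19.3470 kJ/mol


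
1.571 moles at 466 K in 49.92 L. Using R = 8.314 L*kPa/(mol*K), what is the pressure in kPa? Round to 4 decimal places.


PV = nRT, solve for P = nRT / V.
nRT = 1.571 * 8.314 * 466 = 6086.563
P = 6086.563 / 49.92
P = 121.92634215 kPa, rounded to 4 dp:

121.9263 kPa


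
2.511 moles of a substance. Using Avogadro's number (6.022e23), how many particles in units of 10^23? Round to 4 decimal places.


N = n * NA, then divide by 1e23 for the requested units.
N / 1e23 = n * 6.022
N / 1e23 = 2.511 * 6.022
N / 1e23 = 15.121242, rounded to 4 dp:

15.1212
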